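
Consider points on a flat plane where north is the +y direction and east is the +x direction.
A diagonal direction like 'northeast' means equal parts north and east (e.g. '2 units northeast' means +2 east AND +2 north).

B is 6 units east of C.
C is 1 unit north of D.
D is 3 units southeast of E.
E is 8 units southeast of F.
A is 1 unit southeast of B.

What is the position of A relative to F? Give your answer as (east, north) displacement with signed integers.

Answer: A is at (east=18, north=-11) relative to F.

Derivation:
Place F at the origin (east=0, north=0).
  E is 8 units southeast of F: delta (east=+8, north=-8); E at (east=8, north=-8).
  D is 3 units southeast of E: delta (east=+3, north=-3); D at (east=11, north=-11).
  C is 1 unit north of D: delta (east=+0, north=+1); C at (east=11, north=-10).
  B is 6 units east of C: delta (east=+6, north=+0); B at (east=17, north=-10).
  A is 1 unit southeast of B: delta (east=+1, north=-1); A at (east=18, north=-11).
Therefore A relative to F: (east=18, north=-11).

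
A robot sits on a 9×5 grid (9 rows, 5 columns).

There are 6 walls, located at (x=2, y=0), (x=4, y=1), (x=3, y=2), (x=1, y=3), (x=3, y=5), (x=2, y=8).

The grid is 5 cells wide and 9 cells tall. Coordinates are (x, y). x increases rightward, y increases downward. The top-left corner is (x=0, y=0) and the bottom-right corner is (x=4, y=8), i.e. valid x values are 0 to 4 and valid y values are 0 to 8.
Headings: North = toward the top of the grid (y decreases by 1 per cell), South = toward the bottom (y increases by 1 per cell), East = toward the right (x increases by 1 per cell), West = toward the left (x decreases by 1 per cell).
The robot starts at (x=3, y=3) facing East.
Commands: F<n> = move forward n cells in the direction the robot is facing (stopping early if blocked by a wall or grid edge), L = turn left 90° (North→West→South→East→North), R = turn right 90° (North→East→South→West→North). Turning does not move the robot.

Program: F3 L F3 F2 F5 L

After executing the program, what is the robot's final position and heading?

Start: (x=3, y=3), facing East
  F3: move forward 1/3 (blocked), now at (x=4, y=3)
  L: turn left, now facing North
  F3: move forward 1/3 (blocked), now at (x=4, y=2)
  F2: move forward 0/2 (blocked), now at (x=4, y=2)
  F5: move forward 0/5 (blocked), now at (x=4, y=2)
  L: turn left, now facing West
Final: (x=4, y=2), facing West

Answer: Final position: (x=4, y=2), facing West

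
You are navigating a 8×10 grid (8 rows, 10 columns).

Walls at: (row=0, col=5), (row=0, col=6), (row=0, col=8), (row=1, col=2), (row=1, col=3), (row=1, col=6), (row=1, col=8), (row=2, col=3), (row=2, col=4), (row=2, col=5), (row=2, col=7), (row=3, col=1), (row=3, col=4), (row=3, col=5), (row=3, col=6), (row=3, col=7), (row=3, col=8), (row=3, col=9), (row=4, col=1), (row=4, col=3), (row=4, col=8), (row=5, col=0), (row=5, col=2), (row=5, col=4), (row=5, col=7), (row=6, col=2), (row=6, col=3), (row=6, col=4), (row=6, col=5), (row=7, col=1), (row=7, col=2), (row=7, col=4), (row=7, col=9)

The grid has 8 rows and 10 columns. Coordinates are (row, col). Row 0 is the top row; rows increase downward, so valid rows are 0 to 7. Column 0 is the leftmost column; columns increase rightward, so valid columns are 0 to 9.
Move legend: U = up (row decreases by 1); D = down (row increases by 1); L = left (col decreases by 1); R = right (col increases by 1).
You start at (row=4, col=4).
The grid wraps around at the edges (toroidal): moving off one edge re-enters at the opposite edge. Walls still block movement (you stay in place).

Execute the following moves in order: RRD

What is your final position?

Answer: Final position: (row=5, col=6)

Derivation:
Start: (row=4, col=4)
  R (right): (row=4, col=4) -> (row=4, col=5)
  R (right): (row=4, col=5) -> (row=4, col=6)
  D (down): (row=4, col=6) -> (row=5, col=6)
Final: (row=5, col=6)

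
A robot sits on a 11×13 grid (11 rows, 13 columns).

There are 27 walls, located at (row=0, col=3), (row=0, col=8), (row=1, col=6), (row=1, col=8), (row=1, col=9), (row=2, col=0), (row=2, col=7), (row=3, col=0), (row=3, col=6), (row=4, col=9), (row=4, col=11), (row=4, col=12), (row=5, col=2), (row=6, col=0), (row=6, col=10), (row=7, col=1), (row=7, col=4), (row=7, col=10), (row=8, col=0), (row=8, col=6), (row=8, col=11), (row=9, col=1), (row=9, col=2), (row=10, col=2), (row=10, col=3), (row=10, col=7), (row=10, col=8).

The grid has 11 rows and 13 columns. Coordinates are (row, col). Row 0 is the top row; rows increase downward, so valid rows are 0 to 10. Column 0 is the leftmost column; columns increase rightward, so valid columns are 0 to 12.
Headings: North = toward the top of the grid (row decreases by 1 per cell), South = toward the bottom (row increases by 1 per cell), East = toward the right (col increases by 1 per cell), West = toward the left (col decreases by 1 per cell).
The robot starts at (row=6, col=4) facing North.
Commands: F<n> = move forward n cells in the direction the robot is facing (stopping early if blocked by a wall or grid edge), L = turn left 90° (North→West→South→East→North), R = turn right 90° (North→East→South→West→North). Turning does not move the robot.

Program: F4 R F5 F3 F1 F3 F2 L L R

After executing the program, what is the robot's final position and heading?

Start: (row=6, col=4), facing North
  F4: move forward 4, now at (row=2, col=4)
  R: turn right, now facing East
  F5: move forward 2/5 (blocked), now at (row=2, col=6)
  F3: move forward 0/3 (blocked), now at (row=2, col=6)
  F1: move forward 0/1 (blocked), now at (row=2, col=6)
  F3: move forward 0/3 (blocked), now at (row=2, col=6)
  F2: move forward 0/2 (blocked), now at (row=2, col=6)
  L: turn left, now facing North
  L: turn left, now facing West
  R: turn right, now facing North
Final: (row=2, col=6), facing North

Answer: Final position: (row=2, col=6), facing North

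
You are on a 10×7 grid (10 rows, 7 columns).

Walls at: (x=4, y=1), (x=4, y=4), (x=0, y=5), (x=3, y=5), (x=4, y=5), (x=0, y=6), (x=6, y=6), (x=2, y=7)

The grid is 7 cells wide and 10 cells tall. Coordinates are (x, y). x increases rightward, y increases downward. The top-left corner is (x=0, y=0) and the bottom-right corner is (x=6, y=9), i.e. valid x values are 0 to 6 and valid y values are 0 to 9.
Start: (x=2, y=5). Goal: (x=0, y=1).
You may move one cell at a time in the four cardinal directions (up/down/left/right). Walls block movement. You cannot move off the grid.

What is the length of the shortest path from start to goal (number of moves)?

Answer: Shortest path length: 6

Derivation:
BFS from (x=2, y=5) until reaching (x=0, y=1):
  Distance 0: (x=2, y=5)
  Distance 1: (x=2, y=4), (x=1, y=5), (x=2, y=6)
  Distance 2: (x=2, y=3), (x=1, y=4), (x=3, y=4), (x=1, y=6), (x=3, y=6)
  Distance 3: (x=2, y=2), (x=1, y=3), (x=3, y=3), (x=0, y=4), (x=4, y=6), (x=1, y=7), (x=3, y=7)
  Distance 4: (x=2, y=1), (x=1, y=2), (x=3, y=2), (x=0, y=3), (x=4, y=3), (x=5, y=6), (x=0, y=7), (x=4, y=7), (x=1, y=8), (x=3, y=8)
  Distance 5: (x=2, y=0), (x=1, y=1), (x=3, y=1), (x=0, y=2), (x=4, y=2), (x=5, y=3), (x=5, y=5), (x=5, y=7), (x=0, y=8), (x=2, y=8), (x=4, y=8), (x=1, y=9), (x=3, y=9)
  Distance 6: (x=1, y=0), (x=3, y=0), (x=0, y=1), (x=5, y=2), (x=6, y=3), (x=5, y=4), (x=6, y=5), (x=6, y=7), (x=5, y=8), (x=0, y=9), (x=2, y=9), (x=4, y=9)  <- goal reached here
One shortest path (6 moves): (x=2, y=5) -> (x=1, y=5) -> (x=1, y=4) -> (x=0, y=4) -> (x=0, y=3) -> (x=0, y=2) -> (x=0, y=1)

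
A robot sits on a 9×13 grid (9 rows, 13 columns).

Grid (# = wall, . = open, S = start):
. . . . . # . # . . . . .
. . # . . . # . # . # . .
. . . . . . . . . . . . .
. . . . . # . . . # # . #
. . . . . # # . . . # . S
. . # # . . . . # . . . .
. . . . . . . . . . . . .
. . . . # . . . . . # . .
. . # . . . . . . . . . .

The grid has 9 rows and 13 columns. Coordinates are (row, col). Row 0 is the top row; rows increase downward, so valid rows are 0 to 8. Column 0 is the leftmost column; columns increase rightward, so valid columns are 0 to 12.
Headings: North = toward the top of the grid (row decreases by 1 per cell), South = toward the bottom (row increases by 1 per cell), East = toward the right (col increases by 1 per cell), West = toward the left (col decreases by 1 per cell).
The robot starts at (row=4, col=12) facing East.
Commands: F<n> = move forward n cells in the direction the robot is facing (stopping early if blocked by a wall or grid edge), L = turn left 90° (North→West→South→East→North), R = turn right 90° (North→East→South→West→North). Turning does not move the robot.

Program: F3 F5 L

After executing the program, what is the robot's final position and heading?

Answer: Final position: (row=4, col=12), facing North

Derivation:
Start: (row=4, col=12), facing East
  F3: move forward 0/3 (blocked), now at (row=4, col=12)
  F5: move forward 0/5 (blocked), now at (row=4, col=12)
  L: turn left, now facing North
Final: (row=4, col=12), facing North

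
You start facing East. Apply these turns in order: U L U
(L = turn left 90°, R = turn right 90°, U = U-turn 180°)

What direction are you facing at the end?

Start: East
  U (U-turn (180°)) -> West
  L (left (90° counter-clockwise)) -> South
  U (U-turn (180°)) -> North
Final: North

Answer: Final heading: North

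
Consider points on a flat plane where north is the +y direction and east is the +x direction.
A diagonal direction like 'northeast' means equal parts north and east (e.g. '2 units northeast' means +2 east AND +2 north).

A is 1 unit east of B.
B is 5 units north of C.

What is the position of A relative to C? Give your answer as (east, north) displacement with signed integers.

Answer: A is at (east=1, north=5) relative to C.

Derivation:
Place C at the origin (east=0, north=0).
  B is 5 units north of C: delta (east=+0, north=+5); B at (east=0, north=5).
  A is 1 unit east of B: delta (east=+1, north=+0); A at (east=1, north=5).
Therefore A relative to C: (east=1, north=5).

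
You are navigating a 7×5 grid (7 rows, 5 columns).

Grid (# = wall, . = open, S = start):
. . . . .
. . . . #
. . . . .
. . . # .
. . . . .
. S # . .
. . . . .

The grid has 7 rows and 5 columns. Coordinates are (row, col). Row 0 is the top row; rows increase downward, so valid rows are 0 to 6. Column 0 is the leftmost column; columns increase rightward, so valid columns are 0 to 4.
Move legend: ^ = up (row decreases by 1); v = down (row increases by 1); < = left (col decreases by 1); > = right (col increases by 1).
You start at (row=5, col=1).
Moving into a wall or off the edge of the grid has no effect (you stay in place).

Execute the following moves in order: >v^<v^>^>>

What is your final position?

Start: (row=5, col=1)
  > (right): blocked, stay at (row=5, col=1)
  v (down): (row=5, col=1) -> (row=6, col=1)
  ^ (up): (row=6, col=1) -> (row=5, col=1)
  < (left): (row=5, col=1) -> (row=5, col=0)
  v (down): (row=5, col=0) -> (row=6, col=0)
  ^ (up): (row=6, col=0) -> (row=5, col=0)
  > (right): (row=5, col=0) -> (row=5, col=1)
  ^ (up): (row=5, col=1) -> (row=4, col=1)
  > (right): (row=4, col=1) -> (row=4, col=2)
  > (right): (row=4, col=2) -> (row=4, col=3)
Final: (row=4, col=3)

Answer: Final position: (row=4, col=3)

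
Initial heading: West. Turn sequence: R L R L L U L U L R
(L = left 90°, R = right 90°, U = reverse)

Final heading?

Answer: Final heading: East

Derivation:
Start: West
  R (right (90° clockwise)) -> North
  L (left (90° counter-clockwise)) -> West
  R (right (90° clockwise)) -> North
  L (left (90° counter-clockwise)) -> West
  L (left (90° counter-clockwise)) -> South
  U (U-turn (180°)) -> North
  L (left (90° counter-clockwise)) -> West
  U (U-turn (180°)) -> East
  L (left (90° counter-clockwise)) -> North
  R (right (90° clockwise)) -> East
Final: East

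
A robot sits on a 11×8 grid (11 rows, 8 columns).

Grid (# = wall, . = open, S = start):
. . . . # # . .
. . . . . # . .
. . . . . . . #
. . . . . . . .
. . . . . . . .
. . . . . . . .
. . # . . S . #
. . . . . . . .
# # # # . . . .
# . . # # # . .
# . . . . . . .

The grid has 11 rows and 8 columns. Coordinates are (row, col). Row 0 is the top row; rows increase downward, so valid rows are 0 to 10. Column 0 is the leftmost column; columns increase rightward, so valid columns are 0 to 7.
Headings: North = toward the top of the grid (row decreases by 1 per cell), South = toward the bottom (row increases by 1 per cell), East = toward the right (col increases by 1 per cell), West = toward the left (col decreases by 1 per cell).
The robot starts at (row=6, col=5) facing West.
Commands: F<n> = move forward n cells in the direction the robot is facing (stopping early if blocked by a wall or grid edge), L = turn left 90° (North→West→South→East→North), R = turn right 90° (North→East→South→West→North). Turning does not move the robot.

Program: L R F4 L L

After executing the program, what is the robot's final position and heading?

Start: (row=6, col=5), facing West
  L: turn left, now facing South
  R: turn right, now facing West
  F4: move forward 2/4 (blocked), now at (row=6, col=3)
  L: turn left, now facing South
  L: turn left, now facing East
Final: (row=6, col=3), facing East

Answer: Final position: (row=6, col=3), facing East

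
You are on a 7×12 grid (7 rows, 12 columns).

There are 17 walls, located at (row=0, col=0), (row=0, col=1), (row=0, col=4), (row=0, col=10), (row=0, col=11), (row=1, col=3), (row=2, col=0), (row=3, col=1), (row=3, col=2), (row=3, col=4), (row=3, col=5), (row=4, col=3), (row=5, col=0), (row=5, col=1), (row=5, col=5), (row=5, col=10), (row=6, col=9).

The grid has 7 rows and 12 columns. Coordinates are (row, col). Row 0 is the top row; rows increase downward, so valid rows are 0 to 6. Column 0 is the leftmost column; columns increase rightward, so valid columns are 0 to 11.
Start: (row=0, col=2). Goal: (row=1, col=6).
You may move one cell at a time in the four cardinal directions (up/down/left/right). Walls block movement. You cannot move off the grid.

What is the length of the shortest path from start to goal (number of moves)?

Answer: Shortest path length: 7

Derivation:
BFS from (row=0, col=2) until reaching (row=1, col=6):
  Distance 0: (row=0, col=2)
  Distance 1: (row=0, col=3), (row=1, col=2)
  Distance 2: (row=1, col=1), (row=2, col=2)
  Distance 3: (row=1, col=0), (row=2, col=1), (row=2, col=3)
  Distance 4: (row=2, col=4), (row=3, col=3)
  Distance 5: (row=1, col=4), (row=2, col=5)
  Distance 6: (row=1, col=5), (row=2, col=6)
  Distance 7: (row=0, col=5), (row=1, col=6), (row=2, col=7), (row=3, col=6)  <- goal reached here
One shortest path (7 moves): (row=0, col=2) -> (row=1, col=2) -> (row=2, col=2) -> (row=2, col=3) -> (row=2, col=4) -> (row=2, col=5) -> (row=2, col=6) -> (row=1, col=6)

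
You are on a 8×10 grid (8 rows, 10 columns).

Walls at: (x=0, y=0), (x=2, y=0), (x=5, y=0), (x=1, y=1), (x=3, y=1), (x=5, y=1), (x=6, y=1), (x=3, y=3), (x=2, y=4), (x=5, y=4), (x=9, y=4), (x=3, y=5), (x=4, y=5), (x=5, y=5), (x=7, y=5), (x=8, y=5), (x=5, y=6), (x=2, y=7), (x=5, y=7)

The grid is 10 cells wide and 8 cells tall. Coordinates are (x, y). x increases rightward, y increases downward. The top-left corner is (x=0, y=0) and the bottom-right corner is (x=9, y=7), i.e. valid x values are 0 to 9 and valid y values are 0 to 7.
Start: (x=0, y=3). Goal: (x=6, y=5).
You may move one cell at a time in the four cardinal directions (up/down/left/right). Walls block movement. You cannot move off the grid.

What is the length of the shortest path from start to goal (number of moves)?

BFS from (x=0, y=3) until reaching (x=6, y=5):
  Distance 0: (x=0, y=3)
  Distance 1: (x=0, y=2), (x=1, y=3), (x=0, y=4)
  Distance 2: (x=0, y=1), (x=1, y=2), (x=2, y=3), (x=1, y=4), (x=0, y=5)
  Distance 3: (x=2, y=2), (x=1, y=5), (x=0, y=6)
  Distance 4: (x=2, y=1), (x=3, y=2), (x=2, y=5), (x=1, y=6), (x=0, y=7)
  Distance 5: (x=4, y=2), (x=2, y=6), (x=1, y=7)
  Distance 6: (x=4, y=1), (x=5, y=2), (x=4, y=3), (x=3, y=6)
  Distance 7: (x=4, y=0), (x=6, y=2), (x=5, y=3), (x=4, y=4), (x=4, y=6), (x=3, y=7)
  Distance 8: (x=3, y=0), (x=7, y=2), (x=6, y=3), (x=3, y=4), (x=4, y=7)
  Distance 9: (x=7, y=1), (x=8, y=2), (x=7, y=3), (x=6, y=4)
  Distance 10: (x=7, y=0), (x=8, y=1), (x=9, y=2), (x=8, y=3), (x=7, y=4), (x=6, y=5)  <- goal reached here
One shortest path (10 moves): (x=0, y=3) -> (x=1, y=3) -> (x=2, y=3) -> (x=2, y=2) -> (x=3, y=2) -> (x=4, y=2) -> (x=5, y=2) -> (x=6, y=2) -> (x=6, y=3) -> (x=6, y=4) -> (x=6, y=5)

Answer: Shortest path length: 10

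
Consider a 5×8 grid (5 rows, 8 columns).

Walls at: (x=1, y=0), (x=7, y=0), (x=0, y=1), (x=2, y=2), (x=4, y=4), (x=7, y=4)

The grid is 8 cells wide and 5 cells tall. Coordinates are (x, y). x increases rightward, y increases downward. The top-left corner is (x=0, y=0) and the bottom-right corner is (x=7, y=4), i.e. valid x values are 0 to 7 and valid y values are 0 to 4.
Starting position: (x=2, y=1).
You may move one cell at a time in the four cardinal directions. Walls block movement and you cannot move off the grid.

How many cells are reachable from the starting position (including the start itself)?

Answer: Reachable cells: 33

Derivation:
BFS flood-fill from (x=2, y=1):
  Distance 0: (x=2, y=1)
  Distance 1: (x=2, y=0), (x=1, y=1), (x=3, y=1)
  Distance 2: (x=3, y=0), (x=4, y=1), (x=1, y=2), (x=3, y=2)
  Distance 3: (x=4, y=0), (x=5, y=1), (x=0, y=2), (x=4, y=2), (x=1, y=3), (x=3, y=3)
  Distance 4: (x=5, y=0), (x=6, y=1), (x=5, y=2), (x=0, y=3), (x=2, y=3), (x=4, y=3), (x=1, y=4), (x=3, y=4)
  Distance 5: (x=6, y=0), (x=7, y=1), (x=6, y=2), (x=5, y=3), (x=0, y=4), (x=2, y=4)
  Distance 6: (x=7, y=2), (x=6, y=3), (x=5, y=4)
  Distance 7: (x=7, y=3), (x=6, y=4)
Total reachable: 33 (grid has 34 open cells total)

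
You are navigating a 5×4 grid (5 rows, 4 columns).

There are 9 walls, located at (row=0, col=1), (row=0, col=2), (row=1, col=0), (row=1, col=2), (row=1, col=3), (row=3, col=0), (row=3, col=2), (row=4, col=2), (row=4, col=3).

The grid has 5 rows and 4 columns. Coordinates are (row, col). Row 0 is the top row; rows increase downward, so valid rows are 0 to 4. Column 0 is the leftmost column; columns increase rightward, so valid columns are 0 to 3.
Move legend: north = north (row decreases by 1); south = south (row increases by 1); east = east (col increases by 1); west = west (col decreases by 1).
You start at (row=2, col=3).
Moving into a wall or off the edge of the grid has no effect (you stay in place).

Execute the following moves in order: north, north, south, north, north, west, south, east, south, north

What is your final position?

Start: (row=2, col=3)
  north (north): blocked, stay at (row=2, col=3)
  north (north): blocked, stay at (row=2, col=3)
  south (south): (row=2, col=3) -> (row=3, col=3)
  north (north): (row=3, col=3) -> (row=2, col=3)
  north (north): blocked, stay at (row=2, col=3)
  west (west): (row=2, col=3) -> (row=2, col=2)
  south (south): blocked, stay at (row=2, col=2)
  east (east): (row=2, col=2) -> (row=2, col=3)
  south (south): (row=2, col=3) -> (row=3, col=3)
  north (north): (row=3, col=3) -> (row=2, col=3)
Final: (row=2, col=3)

Answer: Final position: (row=2, col=3)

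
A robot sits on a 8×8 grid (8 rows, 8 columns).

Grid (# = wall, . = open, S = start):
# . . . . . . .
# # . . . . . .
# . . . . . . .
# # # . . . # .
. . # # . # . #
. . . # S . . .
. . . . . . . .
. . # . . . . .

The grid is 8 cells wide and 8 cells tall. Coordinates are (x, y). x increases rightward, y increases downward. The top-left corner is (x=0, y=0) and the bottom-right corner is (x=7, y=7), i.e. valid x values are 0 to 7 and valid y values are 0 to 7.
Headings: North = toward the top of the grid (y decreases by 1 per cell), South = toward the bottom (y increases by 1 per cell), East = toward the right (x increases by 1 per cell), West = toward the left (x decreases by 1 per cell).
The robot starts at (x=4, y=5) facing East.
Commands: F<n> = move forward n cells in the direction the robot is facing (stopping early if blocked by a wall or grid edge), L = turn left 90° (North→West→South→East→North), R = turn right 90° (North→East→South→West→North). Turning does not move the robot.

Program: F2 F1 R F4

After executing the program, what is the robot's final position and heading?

Start: (x=4, y=5), facing East
  F2: move forward 2, now at (x=6, y=5)
  F1: move forward 1, now at (x=7, y=5)
  R: turn right, now facing South
  F4: move forward 2/4 (blocked), now at (x=7, y=7)
Final: (x=7, y=7), facing South

Answer: Final position: (x=7, y=7), facing South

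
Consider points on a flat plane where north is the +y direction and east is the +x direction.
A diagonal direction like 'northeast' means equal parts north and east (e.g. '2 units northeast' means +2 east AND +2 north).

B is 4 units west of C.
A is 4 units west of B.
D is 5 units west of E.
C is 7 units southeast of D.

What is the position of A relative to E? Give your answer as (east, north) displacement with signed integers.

Answer: A is at (east=-6, north=-7) relative to E.

Derivation:
Place E at the origin (east=0, north=0).
  D is 5 units west of E: delta (east=-5, north=+0); D at (east=-5, north=0).
  C is 7 units southeast of D: delta (east=+7, north=-7); C at (east=2, north=-7).
  B is 4 units west of C: delta (east=-4, north=+0); B at (east=-2, north=-7).
  A is 4 units west of B: delta (east=-4, north=+0); A at (east=-6, north=-7).
Therefore A relative to E: (east=-6, north=-7).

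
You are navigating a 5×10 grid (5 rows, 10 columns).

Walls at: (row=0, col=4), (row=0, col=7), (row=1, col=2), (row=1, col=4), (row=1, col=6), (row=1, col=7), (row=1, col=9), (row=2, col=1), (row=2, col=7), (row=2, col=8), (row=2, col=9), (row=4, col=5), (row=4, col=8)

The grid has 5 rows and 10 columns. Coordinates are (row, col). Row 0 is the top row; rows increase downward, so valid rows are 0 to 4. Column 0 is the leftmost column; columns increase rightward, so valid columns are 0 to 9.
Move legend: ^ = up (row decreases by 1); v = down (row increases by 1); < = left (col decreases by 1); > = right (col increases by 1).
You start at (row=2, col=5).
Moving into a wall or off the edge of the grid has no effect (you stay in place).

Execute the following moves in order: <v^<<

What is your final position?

Start: (row=2, col=5)
  < (left): (row=2, col=5) -> (row=2, col=4)
  v (down): (row=2, col=4) -> (row=3, col=4)
  ^ (up): (row=3, col=4) -> (row=2, col=4)
  < (left): (row=2, col=4) -> (row=2, col=3)
  < (left): (row=2, col=3) -> (row=2, col=2)
Final: (row=2, col=2)

Answer: Final position: (row=2, col=2)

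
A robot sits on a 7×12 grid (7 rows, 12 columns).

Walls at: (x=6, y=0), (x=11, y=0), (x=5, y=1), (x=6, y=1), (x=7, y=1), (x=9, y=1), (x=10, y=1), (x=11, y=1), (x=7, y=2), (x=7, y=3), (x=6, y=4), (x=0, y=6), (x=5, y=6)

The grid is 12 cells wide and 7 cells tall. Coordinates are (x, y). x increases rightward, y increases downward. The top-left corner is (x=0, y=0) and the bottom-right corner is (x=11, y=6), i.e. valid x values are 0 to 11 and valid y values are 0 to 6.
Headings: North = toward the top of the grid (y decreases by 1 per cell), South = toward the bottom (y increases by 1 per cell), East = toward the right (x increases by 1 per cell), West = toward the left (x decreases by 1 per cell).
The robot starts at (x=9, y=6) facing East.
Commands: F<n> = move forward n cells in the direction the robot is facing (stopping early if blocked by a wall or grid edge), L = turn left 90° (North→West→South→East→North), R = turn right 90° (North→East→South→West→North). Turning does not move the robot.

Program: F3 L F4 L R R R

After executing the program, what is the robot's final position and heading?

Answer: Final position: (x=11, y=2), facing South

Derivation:
Start: (x=9, y=6), facing East
  F3: move forward 2/3 (blocked), now at (x=11, y=6)
  L: turn left, now facing North
  F4: move forward 4, now at (x=11, y=2)
  L: turn left, now facing West
  R: turn right, now facing North
  R: turn right, now facing East
  R: turn right, now facing South
Final: (x=11, y=2), facing South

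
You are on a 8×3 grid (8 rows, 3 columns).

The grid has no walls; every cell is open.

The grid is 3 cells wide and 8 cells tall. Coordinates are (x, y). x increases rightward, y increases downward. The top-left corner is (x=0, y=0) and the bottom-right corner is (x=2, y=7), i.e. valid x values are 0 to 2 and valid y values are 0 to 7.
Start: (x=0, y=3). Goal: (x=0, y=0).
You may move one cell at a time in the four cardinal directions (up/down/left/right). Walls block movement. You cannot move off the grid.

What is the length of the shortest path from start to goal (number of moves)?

Answer: Shortest path length: 3

Derivation:
BFS from (x=0, y=3) until reaching (x=0, y=0):
  Distance 0: (x=0, y=3)
  Distance 1: (x=0, y=2), (x=1, y=3), (x=0, y=4)
  Distance 2: (x=0, y=1), (x=1, y=2), (x=2, y=3), (x=1, y=4), (x=0, y=5)
  Distance 3: (x=0, y=0), (x=1, y=1), (x=2, y=2), (x=2, y=4), (x=1, y=5), (x=0, y=6)  <- goal reached here
One shortest path (3 moves): (x=0, y=3) -> (x=0, y=2) -> (x=0, y=1) -> (x=0, y=0)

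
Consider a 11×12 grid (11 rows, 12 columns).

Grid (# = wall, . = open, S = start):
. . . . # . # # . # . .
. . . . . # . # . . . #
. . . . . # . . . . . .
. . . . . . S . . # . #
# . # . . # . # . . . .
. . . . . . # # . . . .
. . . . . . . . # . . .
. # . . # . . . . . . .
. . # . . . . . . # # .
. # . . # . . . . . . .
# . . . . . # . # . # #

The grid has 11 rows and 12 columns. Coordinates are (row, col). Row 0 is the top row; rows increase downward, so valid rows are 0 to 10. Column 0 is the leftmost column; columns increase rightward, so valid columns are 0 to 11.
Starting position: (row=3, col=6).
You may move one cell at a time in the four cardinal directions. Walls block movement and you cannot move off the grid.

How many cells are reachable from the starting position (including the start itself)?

BFS flood-fill from (row=3, col=6):
  Distance 0: (row=3, col=6)
  Distance 1: (row=2, col=6), (row=3, col=5), (row=3, col=7), (row=4, col=6)
  Distance 2: (row=1, col=6), (row=2, col=7), (row=3, col=4), (row=3, col=8)
  Distance 3: (row=2, col=4), (row=2, col=8), (row=3, col=3), (row=4, col=4), (row=4, col=8)
  Distance 4: (row=1, col=4), (row=1, col=8), (row=2, col=3), (row=2, col=9), (row=3, col=2), (row=4, col=3), (row=4, col=9), (row=5, col=4), (row=5, col=8)
  Distance 5: (row=0, col=8), (row=1, col=3), (row=1, col=9), (row=2, col=2), (row=2, col=10), (row=3, col=1), (row=4, col=10), (row=5, col=3), (row=5, col=5), (row=5, col=9), (row=6, col=4)
  Distance 6: (row=0, col=3), (row=1, col=2), (row=1, col=10), (row=2, col=1), (row=2, col=11), (row=3, col=0), (row=3, col=10), (row=4, col=1), (row=4, col=11), (row=5, col=2), (row=5, col=10), (row=6, col=3), (row=6, col=5), (row=6, col=9)
  Distance 7: (row=0, col=2), (row=0, col=10), (row=1, col=1), (row=2, col=0), (row=5, col=1), (row=5, col=11), (row=6, col=2), (row=6, col=6), (row=6, col=10), (row=7, col=3), (row=7, col=5), (row=7, col=9)
  Distance 8: (row=0, col=1), (row=0, col=11), (row=1, col=0), (row=5, col=0), (row=6, col=1), (row=6, col=7), (row=6, col=11), (row=7, col=2), (row=7, col=6), (row=7, col=8), (row=7, col=10), (row=8, col=3), (row=8, col=5)
  Distance 9: (row=0, col=0), (row=6, col=0), (row=7, col=7), (row=7, col=11), (row=8, col=4), (row=8, col=6), (row=8, col=8), (row=9, col=3), (row=9, col=5)
  Distance 10: (row=7, col=0), (row=8, col=7), (row=8, col=11), (row=9, col=2), (row=9, col=6), (row=9, col=8), (row=10, col=3), (row=10, col=5)
  Distance 11: (row=8, col=0), (row=9, col=7), (row=9, col=9), (row=9, col=11), (row=10, col=2), (row=10, col=4)
  Distance 12: (row=8, col=1), (row=9, col=0), (row=9, col=10), (row=10, col=1), (row=10, col=7), (row=10, col=9)
Total reachable: 102 (grid has 103 open cells total)

Answer: Reachable cells: 102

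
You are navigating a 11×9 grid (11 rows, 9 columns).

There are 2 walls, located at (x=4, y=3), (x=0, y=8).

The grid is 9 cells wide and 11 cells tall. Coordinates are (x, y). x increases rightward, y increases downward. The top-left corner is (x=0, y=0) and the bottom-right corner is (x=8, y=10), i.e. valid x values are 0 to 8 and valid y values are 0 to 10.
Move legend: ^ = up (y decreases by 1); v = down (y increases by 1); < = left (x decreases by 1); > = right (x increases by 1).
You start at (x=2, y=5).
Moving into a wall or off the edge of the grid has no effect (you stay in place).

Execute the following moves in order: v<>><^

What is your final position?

Answer: Final position: (x=2, y=5)

Derivation:
Start: (x=2, y=5)
  v (down): (x=2, y=5) -> (x=2, y=6)
  < (left): (x=2, y=6) -> (x=1, y=6)
  > (right): (x=1, y=6) -> (x=2, y=6)
  > (right): (x=2, y=6) -> (x=3, y=6)
  < (left): (x=3, y=6) -> (x=2, y=6)
  ^ (up): (x=2, y=6) -> (x=2, y=5)
Final: (x=2, y=5)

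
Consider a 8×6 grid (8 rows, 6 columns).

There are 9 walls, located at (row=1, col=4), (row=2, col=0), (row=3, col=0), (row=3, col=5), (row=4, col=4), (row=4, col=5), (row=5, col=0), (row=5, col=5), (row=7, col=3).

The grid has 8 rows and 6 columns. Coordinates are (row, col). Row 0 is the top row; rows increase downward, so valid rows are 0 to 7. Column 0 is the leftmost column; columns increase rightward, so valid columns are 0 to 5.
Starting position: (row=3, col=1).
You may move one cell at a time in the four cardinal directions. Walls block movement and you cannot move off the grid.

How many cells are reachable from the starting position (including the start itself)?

BFS flood-fill from (row=3, col=1):
  Distance 0: (row=3, col=1)
  Distance 1: (row=2, col=1), (row=3, col=2), (row=4, col=1)
  Distance 2: (row=1, col=1), (row=2, col=2), (row=3, col=3), (row=4, col=0), (row=4, col=2), (row=5, col=1)
  Distance 3: (row=0, col=1), (row=1, col=0), (row=1, col=2), (row=2, col=3), (row=3, col=4), (row=4, col=3), (row=5, col=2), (row=6, col=1)
  Distance 4: (row=0, col=0), (row=0, col=2), (row=1, col=3), (row=2, col=4), (row=5, col=3), (row=6, col=0), (row=6, col=2), (row=7, col=1)
  Distance 5: (row=0, col=3), (row=2, col=5), (row=5, col=4), (row=6, col=3), (row=7, col=0), (row=7, col=2)
  Distance 6: (row=0, col=4), (row=1, col=5), (row=6, col=4)
  Distance 7: (row=0, col=5), (row=6, col=5), (row=7, col=4)
  Distance 8: (row=7, col=5)
Total reachable: 39 (grid has 39 open cells total)

Answer: Reachable cells: 39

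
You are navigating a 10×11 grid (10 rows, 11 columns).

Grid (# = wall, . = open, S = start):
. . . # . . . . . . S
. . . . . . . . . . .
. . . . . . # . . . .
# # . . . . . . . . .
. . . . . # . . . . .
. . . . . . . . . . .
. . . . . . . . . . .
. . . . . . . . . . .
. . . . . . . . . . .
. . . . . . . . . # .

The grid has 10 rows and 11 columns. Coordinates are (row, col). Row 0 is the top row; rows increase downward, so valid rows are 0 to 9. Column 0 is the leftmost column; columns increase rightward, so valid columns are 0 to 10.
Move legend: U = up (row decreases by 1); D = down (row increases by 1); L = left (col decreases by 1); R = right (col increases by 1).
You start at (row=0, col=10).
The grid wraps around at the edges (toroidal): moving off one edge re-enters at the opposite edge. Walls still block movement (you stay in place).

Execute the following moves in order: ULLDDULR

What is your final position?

Start: (row=0, col=10)
  U (up): (row=0, col=10) -> (row=9, col=10)
  L (left): blocked, stay at (row=9, col=10)
  L (left): blocked, stay at (row=9, col=10)
  D (down): (row=9, col=10) -> (row=0, col=10)
  D (down): (row=0, col=10) -> (row=1, col=10)
  U (up): (row=1, col=10) -> (row=0, col=10)
  L (left): (row=0, col=10) -> (row=0, col=9)
  R (right): (row=0, col=9) -> (row=0, col=10)
Final: (row=0, col=10)

Answer: Final position: (row=0, col=10)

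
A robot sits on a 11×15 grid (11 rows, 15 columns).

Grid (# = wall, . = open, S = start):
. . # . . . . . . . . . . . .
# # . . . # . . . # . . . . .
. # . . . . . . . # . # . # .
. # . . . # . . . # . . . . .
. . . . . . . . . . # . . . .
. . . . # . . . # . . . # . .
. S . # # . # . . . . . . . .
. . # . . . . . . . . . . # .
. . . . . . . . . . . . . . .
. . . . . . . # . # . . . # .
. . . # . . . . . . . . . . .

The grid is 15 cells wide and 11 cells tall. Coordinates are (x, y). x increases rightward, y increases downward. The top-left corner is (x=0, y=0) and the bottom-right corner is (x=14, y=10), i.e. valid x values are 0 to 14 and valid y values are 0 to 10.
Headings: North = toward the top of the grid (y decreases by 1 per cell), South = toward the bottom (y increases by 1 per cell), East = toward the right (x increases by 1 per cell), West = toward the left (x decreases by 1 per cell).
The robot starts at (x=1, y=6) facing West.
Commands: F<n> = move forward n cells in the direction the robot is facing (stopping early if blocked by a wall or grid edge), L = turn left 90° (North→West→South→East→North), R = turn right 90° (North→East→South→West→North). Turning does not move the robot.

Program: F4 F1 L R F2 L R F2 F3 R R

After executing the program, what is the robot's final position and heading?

Answer: Final position: (x=0, y=6), facing East

Derivation:
Start: (x=1, y=6), facing West
  F4: move forward 1/4 (blocked), now at (x=0, y=6)
  F1: move forward 0/1 (blocked), now at (x=0, y=6)
  L: turn left, now facing South
  R: turn right, now facing West
  F2: move forward 0/2 (blocked), now at (x=0, y=6)
  L: turn left, now facing South
  R: turn right, now facing West
  F2: move forward 0/2 (blocked), now at (x=0, y=6)
  F3: move forward 0/3 (blocked), now at (x=0, y=6)
  R: turn right, now facing North
  R: turn right, now facing East
Final: (x=0, y=6), facing East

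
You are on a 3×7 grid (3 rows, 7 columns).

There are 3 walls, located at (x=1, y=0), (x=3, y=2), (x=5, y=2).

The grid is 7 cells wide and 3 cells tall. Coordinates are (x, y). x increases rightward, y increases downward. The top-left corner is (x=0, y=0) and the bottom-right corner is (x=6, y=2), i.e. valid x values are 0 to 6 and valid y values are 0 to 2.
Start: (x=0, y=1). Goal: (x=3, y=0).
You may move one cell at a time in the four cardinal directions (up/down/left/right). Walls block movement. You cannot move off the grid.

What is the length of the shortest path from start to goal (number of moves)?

BFS from (x=0, y=1) until reaching (x=3, y=0):
  Distance 0: (x=0, y=1)
  Distance 1: (x=0, y=0), (x=1, y=1), (x=0, y=2)
  Distance 2: (x=2, y=1), (x=1, y=2)
  Distance 3: (x=2, y=0), (x=3, y=1), (x=2, y=2)
  Distance 4: (x=3, y=0), (x=4, y=1)  <- goal reached here
One shortest path (4 moves): (x=0, y=1) -> (x=1, y=1) -> (x=2, y=1) -> (x=3, y=1) -> (x=3, y=0)

Answer: Shortest path length: 4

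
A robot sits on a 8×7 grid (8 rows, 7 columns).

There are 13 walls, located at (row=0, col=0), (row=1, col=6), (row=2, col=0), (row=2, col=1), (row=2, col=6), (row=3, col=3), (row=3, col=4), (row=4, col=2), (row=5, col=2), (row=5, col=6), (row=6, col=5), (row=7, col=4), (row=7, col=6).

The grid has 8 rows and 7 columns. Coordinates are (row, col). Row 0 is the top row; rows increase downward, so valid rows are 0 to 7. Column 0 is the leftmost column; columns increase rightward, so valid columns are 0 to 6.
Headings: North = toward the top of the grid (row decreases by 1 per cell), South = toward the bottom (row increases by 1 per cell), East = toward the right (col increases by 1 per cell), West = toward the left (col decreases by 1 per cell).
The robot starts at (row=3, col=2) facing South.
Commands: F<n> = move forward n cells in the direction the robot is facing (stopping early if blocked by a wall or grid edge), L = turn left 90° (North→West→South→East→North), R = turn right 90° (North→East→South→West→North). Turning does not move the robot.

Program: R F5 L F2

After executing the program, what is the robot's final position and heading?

Answer: Final position: (row=5, col=0), facing South

Derivation:
Start: (row=3, col=2), facing South
  R: turn right, now facing West
  F5: move forward 2/5 (blocked), now at (row=3, col=0)
  L: turn left, now facing South
  F2: move forward 2, now at (row=5, col=0)
Final: (row=5, col=0), facing South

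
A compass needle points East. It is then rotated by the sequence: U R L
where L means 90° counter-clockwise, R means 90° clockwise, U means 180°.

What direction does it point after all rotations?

Start: East
  U (U-turn (180°)) -> West
  R (right (90° clockwise)) -> North
  L (left (90° counter-clockwise)) -> West
Final: West

Answer: Final heading: West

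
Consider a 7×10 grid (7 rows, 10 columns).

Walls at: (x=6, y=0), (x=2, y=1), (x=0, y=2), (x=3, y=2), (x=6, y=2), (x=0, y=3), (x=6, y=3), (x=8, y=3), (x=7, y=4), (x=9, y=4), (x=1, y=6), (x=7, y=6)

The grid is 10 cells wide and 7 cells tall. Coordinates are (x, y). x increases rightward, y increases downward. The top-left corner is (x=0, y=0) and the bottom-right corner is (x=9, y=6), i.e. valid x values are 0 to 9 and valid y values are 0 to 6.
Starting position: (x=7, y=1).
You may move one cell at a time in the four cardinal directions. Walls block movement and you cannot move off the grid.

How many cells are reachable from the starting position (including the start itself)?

Answer: Reachable cells: 58

Derivation:
BFS flood-fill from (x=7, y=1):
  Distance 0: (x=7, y=1)
  Distance 1: (x=7, y=0), (x=6, y=1), (x=8, y=1), (x=7, y=2)
  Distance 2: (x=8, y=0), (x=5, y=1), (x=9, y=1), (x=8, y=2), (x=7, y=3)
  Distance 3: (x=5, y=0), (x=9, y=0), (x=4, y=1), (x=5, y=2), (x=9, y=2)
  Distance 4: (x=4, y=0), (x=3, y=1), (x=4, y=2), (x=5, y=3), (x=9, y=3)
  Distance 5: (x=3, y=0), (x=4, y=3), (x=5, y=4)
  Distance 6: (x=2, y=0), (x=3, y=3), (x=4, y=4), (x=6, y=4), (x=5, y=5)
  Distance 7: (x=1, y=0), (x=2, y=3), (x=3, y=4), (x=4, y=5), (x=6, y=5), (x=5, y=6)
  Distance 8: (x=0, y=0), (x=1, y=1), (x=2, y=2), (x=1, y=3), (x=2, y=4), (x=3, y=5), (x=7, y=5), (x=4, y=6), (x=6, y=6)
  Distance 9: (x=0, y=1), (x=1, y=2), (x=1, y=4), (x=2, y=5), (x=8, y=5), (x=3, y=6)
  Distance 10: (x=0, y=4), (x=8, y=4), (x=1, y=5), (x=9, y=5), (x=2, y=6), (x=8, y=6)
  Distance 11: (x=0, y=5), (x=9, y=6)
  Distance 12: (x=0, y=6)
Total reachable: 58 (grid has 58 open cells total)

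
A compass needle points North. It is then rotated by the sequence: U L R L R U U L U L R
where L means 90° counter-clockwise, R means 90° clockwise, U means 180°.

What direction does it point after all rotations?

Answer: Final heading: West

Derivation:
Start: North
  U (U-turn (180°)) -> South
  L (left (90° counter-clockwise)) -> East
  R (right (90° clockwise)) -> South
  L (left (90° counter-clockwise)) -> East
  R (right (90° clockwise)) -> South
  U (U-turn (180°)) -> North
  U (U-turn (180°)) -> South
  L (left (90° counter-clockwise)) -> East
  U (U-turn (180°)) -> West
  L (left (90° counter-clockwise)) -> South
  R (right (90° clockwise)) -> West
Final: West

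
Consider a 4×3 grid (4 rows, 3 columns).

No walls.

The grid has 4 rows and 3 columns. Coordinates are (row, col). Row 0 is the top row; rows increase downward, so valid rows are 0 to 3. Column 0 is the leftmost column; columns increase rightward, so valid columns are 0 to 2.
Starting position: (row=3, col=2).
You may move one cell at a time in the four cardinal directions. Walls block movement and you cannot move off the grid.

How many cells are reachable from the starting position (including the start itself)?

Answer: Reachable cells: 12

Derivation:
BFS flood-fill from (row=3, col=2):
  Distance 0: (row=3, col=2)
  Distance 1: (row=2, col=2), (row=3, col=1)
  Distance 2: (row=1, col=2), (row=2, col=1), (row=3, col=0)
  Distance 3: (row=0, col=2), (row=1, col=1), (row=2, col=0)
  Distance 4: (row=0, col=1), (row=1, col=0)
  Distance 5: (row=0, col=0)
Total reachable: 12 (grid has 12 open cells total)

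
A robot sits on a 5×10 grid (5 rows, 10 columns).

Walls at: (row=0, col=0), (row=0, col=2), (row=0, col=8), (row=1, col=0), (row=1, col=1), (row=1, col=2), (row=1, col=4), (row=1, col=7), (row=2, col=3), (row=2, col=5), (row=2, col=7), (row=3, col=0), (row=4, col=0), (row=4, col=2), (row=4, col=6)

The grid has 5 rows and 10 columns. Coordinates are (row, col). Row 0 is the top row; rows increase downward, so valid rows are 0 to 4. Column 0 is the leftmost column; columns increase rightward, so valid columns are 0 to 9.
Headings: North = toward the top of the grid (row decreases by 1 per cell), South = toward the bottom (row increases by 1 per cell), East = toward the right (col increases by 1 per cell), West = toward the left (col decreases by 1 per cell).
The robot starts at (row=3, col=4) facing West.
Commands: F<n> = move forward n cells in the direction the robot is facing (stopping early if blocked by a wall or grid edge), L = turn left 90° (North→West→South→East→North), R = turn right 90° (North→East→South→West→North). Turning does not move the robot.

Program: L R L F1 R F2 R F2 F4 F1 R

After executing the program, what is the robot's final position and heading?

Answer: Final position: (row=3, col=3), facing East

Derivation:
Start: (row=3, col=4), facing West
  L: turn left, now facing South
  R: turn right, now facing West
  L: turn left, now facing South
  F1: move forward 1, now at (row=4, col=4)
  R: turn right, now facing West
  F2: move forward 1/2 (blocked), now at (row=4, col=3)
  R: turn right, now facing North
  F2: move forward 1/2 (blocked), now at (row=3, col=3)
  F4: move forward 0/4 (blocked), now at (row=3, col=3)
  F1: move forward 0/1 (blocked), now at (row=3, col=3)
  R: turn right, now facing East
Final: (row=3, col=3), facing East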